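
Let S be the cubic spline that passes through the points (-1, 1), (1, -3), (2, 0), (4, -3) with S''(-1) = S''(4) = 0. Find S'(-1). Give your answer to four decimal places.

Let m_i = S''(x_i). Step sizes h_i = 2, 1, 2; slopes of the chords Δ_i = (y_(i+1) - y_i)/h_i = -2, 3, -3/2.
  2·m_0 + 6·m_1 + 1·m_2 = 6(Δ_1 - Δ_0) = 30
  1·m_1 + 6·m_2 + 2·m_3 = 6(Δ_2 - Δ_1) = -27
Natural end conditions: m_0 = m_3 = 0.
Forward elimination and back-substitution give m_0 = 0, m_1 = 207/35, m_2 = -192/35, m_3 = 0.
On [-1, 1], S'(x) = b_0 + 2c_0·(x + 1) + 3d_0·(x + 1)² with b_0 = Δ_0 - h_0(2m_0 + m_1)/6 = -139/35, c_0 = m_0/2 = 0, d_0 = (m_1 - m_0)/(6h_0) = 69/140. So S'(-1) = -139/35.

-3.9714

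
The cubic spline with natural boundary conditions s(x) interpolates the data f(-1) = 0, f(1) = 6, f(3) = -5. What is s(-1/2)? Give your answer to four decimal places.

2.4961

Put M_i = s'' at the i-th knot. Here h = (2, 2) and Δ = (3, -11/2), so the interior equations h_(i-1)·M_(i-1) + 2(h_(i-1)+h_i)·M_i + h_i·M_(i+1) = 6(Δ_i − Δ_(i-1)) read
  2·M_0 + 8·M_1 + 2·M_2 = 6(Δ_1 - Δ_0) = -51
Natural end conditions: M_0 = M_2 = 0.
Forward elimination and back-substitution give M_0 = 0, M_1 = -51/8, M_2 = 0.
On [-1, 1], s(x) = 0 + 41/8·(x + 1) + 0·(x + 1)² - 17/32·(x + 1)³.
With (x + 1) = 1/2: s(-1/2) = 639/256.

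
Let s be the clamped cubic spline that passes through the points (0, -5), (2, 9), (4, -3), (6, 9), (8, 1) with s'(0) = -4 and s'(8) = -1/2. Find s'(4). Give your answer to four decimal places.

Write M_i for s''(x_i). With h_i = 2, 2, 2, 2 and divided differences Δ_i = 7, -6, 6, -4, the continuity of s' gives the tridiagonal system
  2·M_0 + 8·M_1 + 2·M_2 = 6(Δ_1 - Δ_0) = -78
  2·M_1 + 8·M_2 + 2·M_3 = 6(Δ_2 - Δ_1) = 72
  2·M_2 + 8·M_3 + 2·M_4 = 6(Δ_3 - Δ_2) = -60
Clamped end conditions give two more equations: 2h_0·M_0 + h_0·M_1 = 6(Δ_0 - s'(0)) = 66 and h_3·M_3 + 2h_3·M_4 = 6(s'(8) - Δ_3) = 21.
Solving the tridiagonal system: M_0 = 3025/112, M_1 = -1177/56, M_2 = 289/16, M_3 = -853/56, M_4 = 1441/112.
On [4, 6], s'(t) = b_2 + 2c_2·(t - 4) + 3d_2·(t - 4)² with b_2 = Δ_2 - h_2(2M_2 + M_3)/6 = -27/28, c_2 = M_2/2 = 289/32, d_2 = (M_3 - M_2)/(6h_2) = -1243/448. So s'(4) = -27/28.

-0.9643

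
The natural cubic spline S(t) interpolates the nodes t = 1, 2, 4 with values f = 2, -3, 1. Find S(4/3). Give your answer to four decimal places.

-0.0123

Let m_i = S''(x_i). Step sizes h_i = 1, 2; slopes of the chords Δ_i = (y_(i+1) - y_i)/h_i = -5, 2.
  1·m_0 + 6·m_1 + 2·m_2 = 6(Δ_1 - Δ_0) = 42
Natural end conditions: m_0 = m_2 = 0.
Solving: m_0 = 0, m_1 = 7, m_2 = 0.
On [1, 2], S(t) = 2 - 37/6·(t - 1) + 0·(t - 1)² + 7/6·(t - 1)³.
With (t - 1) = 1/3: S(4/3) = -1/81.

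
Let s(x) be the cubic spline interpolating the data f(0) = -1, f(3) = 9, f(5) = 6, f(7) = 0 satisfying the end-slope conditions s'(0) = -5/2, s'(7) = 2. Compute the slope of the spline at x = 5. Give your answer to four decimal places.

-4.5000

Let M_i = s''(x_i). Step sizes h_i = 3, 2, 2; slopes of the chords Δ_i = (y_(i+1) - y_i)/h_i = 10/3, -3/2, -3.
  3·M_0 + 10·M_1 + 2·M_2 = 6(Δ_1 - Δ_0) = -29
  2·M_1 + 8·M_2 + 2·M_3 = 6(Δ_2 - Δ_1) = -9
Clamped end conditions give two more equations: 2h_0·M_0 + h_0·M_1 = 6(Δ_0 - s'(0)) = 35 and h_2·M_2 + 2h_2·M_3 = 6(s'(7) - Δ_2) = 30.
Hence M_0 = 25/3, M_1 = -5, M_2 = -2, M_3 = 17/2.
On [5, 7], s'(x) = b_2 + 2c_2·(x - 5) + 3d_2·(x - 5)² with b_2 = Δ_2 - h_2(2M_2 + M_3)/6 = -9/2, c_2 = M_2/2 = -1, d_2 = (M_3 - M_2)/(6h_2) = 7/8. So s'(5) = -9/2.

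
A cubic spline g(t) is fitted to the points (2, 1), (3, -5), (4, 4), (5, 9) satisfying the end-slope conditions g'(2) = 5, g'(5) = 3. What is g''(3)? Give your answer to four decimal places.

Put σ_i = g'' at the i-th knot. Here h = (1, 1, 1) and Δ = (-6, 9, 5), so the interior equations h_(i-1)·σ_(i-1) + 2(h_(i-1)+h_i)·σ_i + h_i·σ_(i+1) = 6(Δ_i − Δ_(i-1)) read
  1·σ_0 + 4·σ_1 + 1·σ_2 = 6(Δ_1 - Δ_0) = 90
  1·σ_1 + 4·σ_2 + 1·σ_3 = 6(Δ_2 - Δ_1) = -24
Clamped end conditions give two more equations: 2h_0·σ_0 + h_0·σ_1 = 6(Δ_0 - g'(2)) = -66 and h_2·σ_2 + 2h_2·σ_3 = 6(g'(5) - Δ_2) = -12.
Hence σ_0 = -794/15, σ_1 = 598/15, σ_2 = -248/15, σ_3 = 34/15.

39.8667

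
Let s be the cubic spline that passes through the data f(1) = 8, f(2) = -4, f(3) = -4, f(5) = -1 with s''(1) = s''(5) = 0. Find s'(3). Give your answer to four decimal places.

Write M_i for s''(x_i). With h_i = 1, 1, 2 and divided differences Δ_i = -12, 0, 3/2, the continuity of s' gives the tridiagonal system
  1·M_0 + 4·M_1 + 1·M_2 = 6(Δ_1 - Δ_0) = 72
  1·M_1 + 6·M_2 + 2·M_3 = 6(Δ_2 - Δ_1) = 9
Natural end conditions: M_0 = M_3 = 0.
Solving the tridiagonal system: M_0 = 0, M_1 = 423/23, M_2 = -36/23, M_3 = 0.
On [3, 5], s'(x) = b_2 + 2c_2·(x - 3) + 3d_2·(x - 3)² with b_2 = Δ_2 - h_2(2M_2 + M_3)/6 = 117/46, c_2 = M_2/2 = -18/23, d_2 = (M_3 - M_2)/(6h_2) = 3/23. So s'(3) = 117/46.

2.5435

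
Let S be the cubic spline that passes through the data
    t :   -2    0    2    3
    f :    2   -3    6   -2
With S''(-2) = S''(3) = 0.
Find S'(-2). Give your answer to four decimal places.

Write M_i for S''(x_i). With h_i = 2, 2, 1 and divided differences Δ_i = -5/2, 9/2, -8, the continuity of S' gives the tridiagonal system
  2·M_0 + 8·M_1 + 2·M_2 = 6(Δ_1 - Δ_0) = 42
  2·M_1 + 6·M_2 + 1·M_3 = 6(Δ_2 - Δ_1) = -75
Natural end conditions: M_0 = M_3 = 0.
Forward elimination and back-substitution give M_0 = 0, M_1 = 201/22, M_2 = -171/11, M_3 = 0.
On [-2, 0], S'(t) = b_0 + 2c_0·(t + 2) + 3d_0·(t + 2)² with b_0 = Δ_0 - h_0(2M_0 + M_1)/6 = -61/11, c_0 = M_0/2 = 0, d_0 = (M_1 - M_0)/(6h_0) = 67/88. So S'(-2) = -61/11.

-5.5455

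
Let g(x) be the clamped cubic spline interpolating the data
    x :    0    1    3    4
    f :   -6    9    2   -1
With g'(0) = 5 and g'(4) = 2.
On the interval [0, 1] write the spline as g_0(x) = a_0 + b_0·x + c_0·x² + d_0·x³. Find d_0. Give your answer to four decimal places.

Put M_i = g'' at the i-th knot. Here h = (1, 2, 1) and Δ = (15, -7/2, -3), so the interior equations h_(i-1)·M_(i-1) + 2(h_(i-1)+h_i)·M_i + h_i·M_(i+1) = 6(Δ_i − Δ_(i-1)) read
  1·M_0 + 6·M_1 + 2·M_2 = 6(Δ_1 - Δ_0) = -111
  2·M_1 + 6·M_2 + 1·M_3 = 6(Δ_2 - Δ_1) = 3
Clamped end conditions give two more equations: 2h_0·M_0 + h_0·M_1 = 6(Δ_0 - g'(0)) = 60 and h_2·M_2 + 2h_2·M_3 = 6(g'(4) - Δ_2) = 30.
Hence M_0 = 1551/35, M_1 = -1002/35, M_2 = 288/35, M_3 = 381/35.
On [0, 1], with g_0(x) = a_0 + b_0·x + c_0·x² + d_0·x³: c_0 = M_0/2 = 1551/70, d_0 = (M_1 - M_0)/(6h_0) = -851/70, b_0 = Δ_0 - h_0(2M_0 + M_1)/6 = 5.

-12.1571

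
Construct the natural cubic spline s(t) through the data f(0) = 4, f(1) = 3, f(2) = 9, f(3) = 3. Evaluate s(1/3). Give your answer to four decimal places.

2.8765

Put M_i = s'' at the i-th knot. Here h = (1, 1, 1) and Δ = (-1, 6, -6), so the interior equations h_(i-1)·M_(i-1) + 2(h_(i-1)+h_i)·M_i + h_i·M_(i+1) = 6(Δ_i − Δ_(i-1)) read
  1·M_0 + 4·M_1 + 1·M_2 = 6(Δ_1 - Δ_0) = 42
  1·M_1 + 4·M_2 + 1·M_3 = 6(Δ_2 - Δ_1) = -72
Natural end conditions: M_0 = M_3 = 0.
Hence M_0 = 0, M_1 = 16, M_2 = -22, M_3 = 0.
On [0, 1], s(t) = 4 - 11/3·t + 0·t² + 8/3·t³.
With t = 1/3: s(1/3) = 233/81.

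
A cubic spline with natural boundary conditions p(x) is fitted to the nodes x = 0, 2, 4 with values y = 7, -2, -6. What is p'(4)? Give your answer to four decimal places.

-1.3750

Write M_i for p''(x_i). With h_i = 2, 2 and divided differences Δ_i = -9/2, -2, the continuity of p' gives the tridiagonal system
  2·M_0 + 8·M_1 + 2·M_2 = 6(Δ_1 - Δ_0) = 15
Natural end conditions: M_0 = M_2 = 0.
Solving the tridiagonal system: M_0 = 0, M_1 = 15/8, M_2 = 0.
On [2, 4], p'(x) = b_1 + 2c_1·(x - 2) + 3d_1·(x - 2)² with b_1 = Δ_1 - h_1(2M_1 + M_2)/6 = -13/4, c_1 = M_1/2 = 15/16, d_1 = (M_2 - M_1)/(6h_1) = -5/32. So p'(4) = -11/8.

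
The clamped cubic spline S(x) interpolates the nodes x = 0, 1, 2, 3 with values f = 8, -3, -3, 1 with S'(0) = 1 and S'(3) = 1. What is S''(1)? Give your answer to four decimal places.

28.8000

With σ_i denoting the second derivative at x_i, h_i = 1, 1, 1, and Δ_i = (y_(i+1) − y_i)/h_i = -11, 0, 4:
  1·σ_0 + 4·σ_1 + 1·σ_2 = 6(Δ_1 - Δ_0) = 66
  1·σ_1 + 4·σ_2 + 1·σ_3 = 6(Δ_2 - Δ_1) = 24
Clamped end conditions give two more equations: 2h_0·σ_0 + h_0·σ_1 = 6(Δ_0 - S'(0)) = -72 and h_2·σ_2 + 2h_2·σ_3 = 6(S'(3) - Δ_2) = -18.
Forward elimination and back-substitution give σ_0 = -252/5, σ_1 = 144/5, σ_2 = 6/5, σ_3 = -48/5.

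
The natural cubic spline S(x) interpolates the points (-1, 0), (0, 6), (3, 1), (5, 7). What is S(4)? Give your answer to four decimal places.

Write m_i for S''(x_i). With h_i = 1, 3, 2 and divided differences Δ_i = 6, -5/3, 3, the continuity of S' gives the tridiagonal system
  1·m_0 + 8·m_1 + 3·m_2 = 6(Δ_1 - Δ_0) = -46
  3·m_1 + 10·m_2 + 2·m_3 = 6(Δ_2 - Δ_1) = 28
Natural end conditions: m_0 = m_3 = 0.
Hence m_0 = 0, m_1 = -544/71, m_2 = 362/71, m_3 = 0.
On [3, 5], S(x) = 1 - 85/213·(x - 3) + 181/71·(x - 3)² - 181/426·(x - 3)³.
With (x - 3) = 1: S(4) = 387/142.

2.7254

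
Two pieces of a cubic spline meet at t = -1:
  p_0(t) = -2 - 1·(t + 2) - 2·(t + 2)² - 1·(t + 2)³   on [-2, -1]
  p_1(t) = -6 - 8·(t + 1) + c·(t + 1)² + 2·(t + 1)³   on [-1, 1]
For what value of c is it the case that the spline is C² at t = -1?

p_0''(t) = -4 - 6·(t + 2), so p_0''(-1) = -10. On the right, p_1''(-1) = 2c, so c = -5.

-5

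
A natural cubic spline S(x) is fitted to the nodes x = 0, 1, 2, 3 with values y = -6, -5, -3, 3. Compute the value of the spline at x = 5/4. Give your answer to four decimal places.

With M_i denoting the second derivative at x_i, h_i = 1, 1, 1, and Δ_i = (y_(i+1) − y_i)/h_i = 1, 2, 6:
  1·M_0 + 4·M_1 + 1·M_2 = 6(Δ_1 - Δ_0) = 6
  1·M_1 + 4·M_2 + 1·M_3 = 6(Δ_2 - Δ_1) = 24
Natural end conditions: M_0 = M_3 = 0.
Solving the tridiagonal system: M_0 = 0, M_1 = 0, M_2 = 6, M_3 = 0.
On [1, 2], S(x) = -5 + 1·(x - 1) + 0·(x - 1)² + 1·(x - 1)³.
With (x - 1) = 1/4: S(5/4) = -303/64.

-4.7344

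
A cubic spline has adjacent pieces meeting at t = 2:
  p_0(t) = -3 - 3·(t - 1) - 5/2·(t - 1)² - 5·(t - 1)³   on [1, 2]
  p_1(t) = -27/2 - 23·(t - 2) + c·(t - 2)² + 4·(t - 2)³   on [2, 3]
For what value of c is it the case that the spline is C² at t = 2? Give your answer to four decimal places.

-17.5000

p_0''(t) = -5 - 30·(t - 1), so p_0''(2) = -35. On the right, p_1''(2) = 2c, so c = -35/2.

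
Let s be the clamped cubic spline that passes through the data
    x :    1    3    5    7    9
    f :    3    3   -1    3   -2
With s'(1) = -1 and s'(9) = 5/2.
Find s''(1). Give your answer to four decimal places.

Write m_i for s''(x_i). With h_i = 2, 2, 2, 2 and divided differences Δ_i = 0, -2, 2, -5/2, the continuity of s' gives the tridiagonal system
  2·m_0 + 8·m_1 + 2·m_2 = 6(Δ_1 - Δ_0) = -12
  2·m_1 + 8·m_2 + 2·m_3 = 6(Δ_2 - Δ_1) = 24
  2·m_2 + 8·m_3 + 2·m_4 = 6(Δ_3 - Δ_2) = -27
Clamped end conditions give two more equations: 2h_0·m_0 + h_0·m_1 = 6(Δ_0 - s'(1)) = 6 and h_3·m_3 + 2h_3·m_4 = 6(s'(9) - Δ_3) = 30.
Solving the tridiagonal system: m_0 = 191/56, m_1 = -107/28, m_2 = 47/8, m_3 = -215/28, m_4 = 635/56.

3.4107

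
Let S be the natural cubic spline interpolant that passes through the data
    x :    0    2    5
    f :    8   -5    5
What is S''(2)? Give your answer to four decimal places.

Let m_i = S''(x_i). Step sizes h_i = 2, 3; slopes of the chords Δ_i = (y_(i+1) - y_i)/h_i = -13/2, 10/3.
  2·m_0 + 10·m_1 + 3·m_2 = 6(Δ_1 - Δ_0) = 59
Natural end conditions: m_0 = m_2 = 0.
Hence m_0 = 0, m_1 = 59/10, m_2 = 0.

5.9000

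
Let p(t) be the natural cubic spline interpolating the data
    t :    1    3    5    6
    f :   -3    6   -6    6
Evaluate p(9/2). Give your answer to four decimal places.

Write σ_i for p''(x_i). With h_i = 2, 2, 1 and divided differences Δ_i = 9/2, -6, 12, the continuity of p' gives the tridiagonal system
  2·σ_0 + 8·σ_1 + 2·σ_2 = 6(Δ_1 - Δ_0) = -63
  2·σ_1 + 6·σ_2 + 1·σ_3 = 6(Δ_2 - Δ_1) = 108
Natural end conditions: σ_0 = σ_3 = 0.
Solving the tridiagonal system: σ_0 = 0, σ_1 = -27/2, σ_2 = 45/2, σ_3 = 0.
On [3, 5], p(t) = 6 - 9/2·(t - 3) - 27/4·(t - 3)² + 3·(t - 3)³.
With (t - 3) = 3/2: p(9/2) = -93/16.

-5.8125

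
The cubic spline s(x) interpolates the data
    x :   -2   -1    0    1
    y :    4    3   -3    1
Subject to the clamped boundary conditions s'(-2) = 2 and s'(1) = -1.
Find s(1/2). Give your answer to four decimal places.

-0.8500

Put M_i = s'' at the i-th knot. Here h = (1, 1, 1) and Δ = (-1, -6, 4), so the interior equations h_(i-1)·M_(i-1) + 2(h_(i-1)+h_i)·M_i + h_i·M_(i+1) = 6(Δ_i − Δ_(i-1)) read
  1·M_0 + 4·M_1 + 1·M_2 = 6(Δ_1 - Δ_0) = -30
  1·M_1 + 4·M_2 + 1·M_3 = 6(Δ_2 - Δ_1) = 60
Clamped end conditions give two more equations: 2h_0·M_0 + h_0·M_1 = 6(Δ_0 - s'(-2)) = -18 and h_2·M_2 + 2h_2·M_3 = 6(s'(1) - Δ_2) = -30.
Solving: M_0 = -12/5, M_1 = -66/5, M_2 = 126/5, M_3 = -138/5.
On [0, 1], s(x) = -3 + 1/5·x + 63/5·x² - 44/5·x³.
With x = 1/2: s(1/2) = -17/20.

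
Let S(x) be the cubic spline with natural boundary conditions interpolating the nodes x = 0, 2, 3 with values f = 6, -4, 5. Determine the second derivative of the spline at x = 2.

14

Put σ_i = S'' at the i-th knot. Here h = (2, 1) and Δ = (-5, 9), so the interior equations h_(i-1)·σ_(i-1) + 2(h_(i-1)+h_i)·σ_i + h_i·σ_(i+1) = 6(Δ_i − Δ_(i-1)) read
  2·σ_0 + 6·σ_1 + 1·σ_2 = 6(Δ_1 - Δ_0) = 84
Natural end conditions: σ_0 = σ_2 = 0.
Solving the tridiagonal system: σ_0 = 0, σ_1 = 14, σ_2 = 0.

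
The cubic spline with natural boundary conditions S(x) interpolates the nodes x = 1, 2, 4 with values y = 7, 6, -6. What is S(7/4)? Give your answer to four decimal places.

6.5234

With M_i denoting the second derivative at x_i, h_i = 1, 2, and Δ_i = (y_(i+1) − y_i)/h_i = -1, -6:
  1·M_0 + 6·M_1 + 2·M_2 = 6(Δ_1 - Δ_0) = -30
Natural end conditions: M_0 = M_2 = 0.
Hence M_0 = 0, M_1 = -5, M_2 = 0.
On [1, 2], S(x) = 7 - 1/6·(x - 1) + 0·(x - 1)² - 5/6·(x - 1)³.
With (x - 1) = 3/4: S(7/4) = 835/128.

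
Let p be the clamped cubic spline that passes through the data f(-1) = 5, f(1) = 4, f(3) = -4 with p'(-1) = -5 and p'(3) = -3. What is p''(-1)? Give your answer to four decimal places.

9.8750

With M_i denoting the second derivative at x_i, h_i = 2, 2, and Δ_i = (y_(i+1) − y_i)/h_i = -1/2, -4:
  2·M_0 + 8·M_1 + 2·M_2 = 6(Δ_1 - Δ_0) = -21
Clamped end conditions give two more equations: 2h_0·M_0 + h_0·M_1 = 6(Δ_0 - p'(-1)) = 27 and h_1·M_1 + 2h_1·M_2 = 6(p'(3) - Δ_1) = 6.
Solving the tridiagonal system: M_0 = 79/8, M_1 = -25/4, M_2 = 37/8.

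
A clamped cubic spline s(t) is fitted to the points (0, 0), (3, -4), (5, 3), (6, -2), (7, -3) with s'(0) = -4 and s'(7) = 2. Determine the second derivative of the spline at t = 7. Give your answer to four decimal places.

5.2163

Put M_i = s'' at the i-th knot. Here h = (3, 2, 1, 1) and Δ = (-4/3, 7/2, -5, -1), so the interior equations h_(i-1)·M_(i-1) + 2(h_(i-1)+h_i)·M_i + h_i·M_(i+1) = 6(Δ_i − Δ_(i-1)) read
  3·M_0 + 10·M_1 + 2·M_2 = 6(Δ_1 - Δ_0) = 29
  2·M_1 + 6·M_2 + 1·M_3 = 6(Δ_2 - Δ_1) = -51
  1·M_2 + 4·M_3 + 1·M_4 = 6(Δ_3 - Δ_2) = 24
Clamped end conditions give two more equations: 2h_0·M_0 + h_0·M_1 = 6(Δ_0 - s'(0)) = 16 and h_3·M_3 + 2h_3·M_4 = 6(s'(7) - Δ_3) = 18.
Forward elimination and back-substitution give M_0 = 25/312, M_1 = 269/52, M_2 = -2389/208, M_3 = 787/104, M_4 = 1085/208.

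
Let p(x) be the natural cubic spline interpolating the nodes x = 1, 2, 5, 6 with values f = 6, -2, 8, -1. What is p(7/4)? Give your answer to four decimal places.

-0.7616

Put m_i = p'' at the i-th knot. Here h = (1, 3, 1) and Δ = (-8, 10/3, -9), so the interior equations h_(i-1)·m_(i-1) + 2(h_(i-1)+h_i)·m_i + h_i·m_(i+1) = 6(Δ_i − Δ_(i-1)) read
  1·m_0 + 8·m_1 + 3·m_2 = 6(Δ_1 - Δ_0) = 68
  3·m_1 + 8·m_2 + 1·m_3 = 6(Δ_2 - Δ_1) = -74
Natural end conditions: m_0 = m_3 = 0.
Solving: m_0 = 0, m_1 = 766/55, m_2 = -796/55, m_3 = 0.
On [1, 2], p(x) = 6 - 1703/165·(x - 1) + 0·(x - 1)² + 383/165·(x - 1)³.
With (x - 1) = 3/4: p(7/4) = -2681/3520.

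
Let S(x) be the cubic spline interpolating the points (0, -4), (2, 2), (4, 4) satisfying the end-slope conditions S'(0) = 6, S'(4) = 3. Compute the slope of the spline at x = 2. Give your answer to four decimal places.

0.7500

Write M_i for S''(x_i). With h_i = 2, 2 and divided differences Δ_i = 3, 1, the continuity of S' gives the tridiagonal system
  2·M_0 + 8·M_1 + 2·M_2 = 6(Δ_1 - Δ_0) = -12
Clamped end conditions give two more equations: 2h_0·M_0 + h_0·M_1 = 6(Δ_0 - S'(0)) = -18 and h_1·M_1 + 2h_1·M_2 = 6(S'(4) - Δ_1) = 12.
Forward elimination and back-substitution give M_0 = -15/4, M_1 = -3/2, M_2 = 15/4.
On [2, 4], S'(x) = b_1 + 2c_1·(x - 2) + 3d_1·(x - 2)² with b_1 = Δ_1 - h_1(2M_1 + M_2)/6 = 3/4, c_1 = M_1/2 = -3/4, d_1 = (M_2 - M_1)/(6h_1) = 7/16. So S'(2) = 3/4.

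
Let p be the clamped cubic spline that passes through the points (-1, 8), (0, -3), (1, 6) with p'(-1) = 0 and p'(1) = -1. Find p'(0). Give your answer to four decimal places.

Let m_i = p''(x_i). Step sizes h_i = 1, 1; slopes of the chords Δ_i = (y_(i+1) - y_i)/h_i = -11, 9.
  1·m_0 + 4·m_1 + 1·m_2 = 6(Δ_1 - Δ_0) = 120
Clamped end conditions give two more equations: 2h_0·m_0 + h_0·m_1 = 6(Δ_0 - p'(-1)) = -66 and h_1·m_1 + 2h_1·m_2 = 6(p'(1) - Δ_1) = -60.
Hence m_0 = -127/2, m_1 = 61, m_2 = -121/2.
On [0, 1], p'(t) = b_1 + 2c_1·t + 3d_1·t² with b_1 = Δ_1 - h_1(2m_1 + m_2)/6 = -5/4, c_1 = m_1/2 = 61/2, d_1 = (m_2 - m_1)/(6h_1) = -81/4. So p'(0) = -5/4.

-1.2500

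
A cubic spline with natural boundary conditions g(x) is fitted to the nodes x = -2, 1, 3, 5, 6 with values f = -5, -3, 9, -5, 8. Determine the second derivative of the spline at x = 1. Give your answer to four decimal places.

With σ_i denoting the second derivative at x_i, h_i = 3, 2, 2, 1, and Δ_i = (y_(i+1) − y_i)/h_i = 2/3, 6, -7, 13:
  3·σ_0 + 10·σ_1 + 2·σ_2 = 6(Δ_1 - Δ_0) = 32
  2·σ_1 + 8·σ_2 + 2·σ_3 = 6(Δ_2 - Δ_1) = -78
  2·σ_2 + 6·σ_3 + 1·σ_4 = 6(Δ_3 - Δ_2) = 120
Natural end conditions: σ_0 = σ_4 = 0.
Hence σ_0 = 0, σ_1 = 353/52, σ_2 = -933/52, σ_3 = 1351/52, σ_4 = 0.

6.7885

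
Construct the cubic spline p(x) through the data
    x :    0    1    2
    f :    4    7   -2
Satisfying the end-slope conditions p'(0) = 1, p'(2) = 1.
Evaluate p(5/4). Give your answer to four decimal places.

4.8438

Write M_i for p''(x_i). With h_i = 1, 1 and divided differences Δ_i = 3, -9, the continuity of p' gives the tridiagonal system
  1·M_0 + 4·M_1 + 1·M_2 = 6(Δ_1 - Δ_0) = -72
Clamped end conditions give two more equations: 2h_0·M_0 + h_0·M_1 = 6(Δ_0 - p'(0)) = 12 and h_1·M_1 + 2h_1·M_2 = 6(p'(2) - Δ_1) = 60.
Hence M_0 = 24, M_1 = -36, M_2 = 48.
On [1, 2], p(x) = 7 - 5·(x - 1) - 18·(x - 1)² + 14·(x - 1)³.
With (x - 1) = 1/4: p(5/4) = 155/32.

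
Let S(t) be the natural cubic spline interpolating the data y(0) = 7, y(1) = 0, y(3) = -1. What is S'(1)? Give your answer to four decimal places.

Let m_i = S''(x_i). Step sizes h_i = 1, 2; slopes of the chords Δ_i = (y_(i+1) - y_i)/h_i = -7, -1/2.
  1·m_0 + 6·m_1 + 2·m_2 = 6(Δ_1 - Δ_0) = 39
Natural end conditions: m_0 = m_2 = 0.
Solving: m_0 = 0, m_1 = 13/2, m_2 = 0.
On [1, 3], S'(t) = b_1 + 2c_1·(t - 1) + 3d_1·(t - 1)² with b_1 = Δ_1 - h_1(2m_1 + m_2)/6 = -29/6, c_1 = m_1/2 = 13/4, d_1 = (m_2 - m_1)/(6h_1) = -13/24. So S'(1) = -29/6.

-4.8333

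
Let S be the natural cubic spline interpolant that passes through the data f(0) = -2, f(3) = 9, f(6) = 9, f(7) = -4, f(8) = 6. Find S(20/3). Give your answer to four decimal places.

-1.2773

With M_i denoting the second derivative at x_i, h_i = 3, 3, 1, 1, and Δ_i = (y_(i+1) − y_i)/h_i = 11/3, 0, -13, 10:
  3·M_0 + 12·M_1 + 3·M_2 = 6(Δ_1 - Δ_0) = -22
  3·M_1 + 8·M_2 + 1·M_3 = 6(Δ_2 - Δ_1) = -78
  1·M_2 + 4·M_3 + 1·M_4 = 6(Δ_3 - Δ_2) = 138
Natural end conditions: M_0 = M_4 = 0.
Solving the tridiagonal system: M_0 = 0, M_1 = 167/84, M_2 = -107/7, M_3 = 1073/28, M_4 = 0.
On [6, 7], S(x) = 9 - 343/24·(x - 6) - 107/14·(x - 6)² + 1501/168·(x - 6)³.
With (x - 6) = 2/3: S(20/3) = -2897/2268.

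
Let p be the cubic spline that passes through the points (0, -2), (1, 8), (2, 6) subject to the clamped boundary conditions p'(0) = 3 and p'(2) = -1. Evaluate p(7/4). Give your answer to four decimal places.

6.7109

Write M_i for p''(x_i). With h_i = 1, 1 and divided differences Δ_i = 10, -2, the continuity of p' gives the tridiagonal system
  1·M_0 + 4·M_1 + 1·M_2 = 6(Δ_1 - Δ_0) = -72
Clamped end conditions give two more equations: 2h_0·M_0 + h_0·M_1 = 6(Δ_0 - p'(0)) = 42 and h_1·M_1 + 2h_1·M_2 = 6(p'(2) - Δ_1) = 6.
Solving: M_0 = 37, M_1 = -32, M_2 = 19.
On [1, 2], p(t) = 8 + 11/2·(t - 1) - 16·(t - 1)² + 17/2·(t - 1)³.
With (t - 1) = 3/4: p(7/4) = 859/128.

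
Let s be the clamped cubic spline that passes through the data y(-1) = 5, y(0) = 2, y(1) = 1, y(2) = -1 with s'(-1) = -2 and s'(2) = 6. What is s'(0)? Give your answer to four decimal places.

Put m_i = s'' at the i-th knot. Here h = (1, 1, 1) and Δ = (-3, -1, -2), so the interior equations h_(i-1)·m_(i-1) + 2(h_(i-1)+h_i)·m_i + h_i·m_(i+1) = 6(Δ_i − Δ_(i-1)) read
  1·m_0 + 4·m_1 + 1·m_2 = 6(Δ_1 - Δ_0) = 12
  1·m_1 + 4·m_2 + 1·m_3 = 6(Δ_2 - Δ_1) = -6
Clamped end conditions give two more equations: 2h_0·m_0 + h_0·m_1 = 6(Δ_0 - s'(-1)) = -6 and h_2·m_2 + 2h_2·m_3 = 6(s'(2) - Δ_2) = 48.
Solving: m_0 = -20/3, m_1 = 22/3, m_2 = -32/3, m_3 = 88/3.
On [0, 1], s'(t) = b_1 + 2c_1·t + 3d_1·t² with b_1 = Δ_1 - h_1(2m_1 + m_2)/6 = -5/3, c_1 = m_1/2 = 11/3, d_1 = (m_2 - m_1)/(6h_1) = -3. So s'(0) = -5/3.

-1.6667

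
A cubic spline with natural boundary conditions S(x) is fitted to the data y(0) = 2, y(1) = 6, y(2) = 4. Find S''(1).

-9

Write M_i for S''(x_i). With h_i = 1, 1 and divided differences Δ_i = 4, -2, the continuity of S' gives the tridiagonal system
  1·M_0 + 4·M_1 + 1·M_2 = 6(Δ_1 - Δ_0) = -36
Natural end conditions: M_0 = M_2 = 0.
Solving: M_0 = 0, M_1 = -9, M_2 = 0.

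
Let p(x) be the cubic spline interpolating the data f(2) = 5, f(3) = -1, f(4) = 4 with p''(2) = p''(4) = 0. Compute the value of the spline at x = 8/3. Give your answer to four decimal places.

Write M_i for p''(x_i). With h_i = 1, 1 and divided differences Δ_i = -6, 5, the continuity of p' gives the tridiagonal system
  1·M_0 + 4·M_1 + 1·M_2 = 6(Δ_1 - Δ_0) = 66
Natural end conditions: M_0 = M_2 = 0.
Solving: M_0 = 0, M_1 = 33/2, M_2 = 0.
On [2, 3], p(x) = 5 - 35/4·(x - 2) + 0·(x - 2)² + 11/4·(x - 2)³.
With (x - 2) = 2/3: p(8/3) = -1/54.

-0.0185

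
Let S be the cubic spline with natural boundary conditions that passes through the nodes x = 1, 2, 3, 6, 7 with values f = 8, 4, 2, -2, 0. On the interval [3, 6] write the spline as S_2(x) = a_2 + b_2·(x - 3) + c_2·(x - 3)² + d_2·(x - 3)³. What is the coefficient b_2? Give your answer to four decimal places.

With σ_i denoting the second derivative at x_i, h_i = 1, 1, 3, 1, and Δ_i = (y_(i+1) − y_i)/h_i = -4, -2, -4/3, 2:
  1·σ_0 + 4·σ_1 + 1·σ_2 = 6(Δ_1 - Δ_0) = 12
  1·σ_1 + 8·σ_2 + 3·σ_3 = 6(Δ_2 - Δ_1) = 4
  3·σ_2 + 8·σ_3 + 1·σ_4 = 6(Δ_3 - Δ_2) = 20
Natural end conditions: σ_0 = σ_4 = 0.
Forward elimination and back-substitution give σ_0 = 0, σ_1 = 172/53, σ_2 = -52/53, σ_3 = 152/53, σ_4 = 0.
On [3, 6], with S_2(x) = a_2 + b_2·(x - 3) + c_2·(x - 3)² + d_2·(x - 3)³: c_2 = σ_2/2 = -26/53, d_2 = (σ_3 - σ_2)/(6h_2) = 34/159, b_2 = Δ_2 - h_2(2σ_2 + σ_3)/6 = -284/159.

-1.7862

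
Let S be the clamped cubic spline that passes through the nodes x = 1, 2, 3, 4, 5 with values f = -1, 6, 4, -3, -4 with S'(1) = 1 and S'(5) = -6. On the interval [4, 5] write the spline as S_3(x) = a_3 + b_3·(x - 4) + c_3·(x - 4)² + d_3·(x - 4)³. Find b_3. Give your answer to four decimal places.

With m_i denoting the second derivative at x_i, h_i = 1, 1, 1, 1, and Δ_i = (y_(i+1) − y_i)/h_i = 7, -2, -7, -1:
  1·m_0 + 4·m_1 + 1·m_2 = 6(Δ_1 - Δ_0) = -54
  1·m_1 + 4·m_2 + 1·m_3 = 6(Δ_2 - Δ_1) = -30
  1·m_2 + 4·m_3 + 1·m_4 = 6(Δ_3 - Δ_2) = 36
Clamped end conditions give two more equations: 2h_0·m_0 + h_0·m_1 = 6(Δ_0 - S'(1)) = 36 and h_3·m_3 + 2h_3·m_4 = 6(S'(5) - Δ_3) = -30.
Hence m_0 = 191/7, m_1 = -130/7, m_2 = -7, m_3 = 116/7, m_4 = -163/7.
On [4, 5], with S_3(x) = a_3 + b_3·(x - 4) + c_3·(x - 4)² + d_3·(x - 4)³: c_3 = m_3/2 = 58/7, d_3 = (m_4 - m_3)/(6h_3) = -93/14, b_3 = Δ_3 - h_3(2m_3 + m_4)/6 = -37/14.

-2.6429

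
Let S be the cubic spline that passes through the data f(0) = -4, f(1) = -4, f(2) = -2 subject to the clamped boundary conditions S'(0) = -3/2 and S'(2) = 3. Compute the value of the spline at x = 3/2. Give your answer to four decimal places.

-3.2344

Put M_i = S'' at the i-th knot. Here h = (1, 1) and Δ = (0, 2), so the interior equations h_(i-1)·M_(i-1) + 2(h_(i-1)+h_i)·M_i + h_i·M_(i+1) = 6(Δ_i − Δ_(i-1)) read
  1·M_0 + 4·M_1 + 1·M_2 = 6(Δ_1 - Δ_0) = 12
Clamped end conditions give two more equations: 2h_0·M_0 + h_0·M_1 = 6(Δ_0 - S'(0)) = 9 and h_1·M_1 + 2h_1·M_2 = 6(S'(2) - Δ_1) = 6.
Solving the tridiagonal system: M_0 = 15/4, M_1 = 3/2, M_2 = 9/4.
On [1, 2], S(x) = -4 + 9/8·(x - 1) + 3/4·(x - 1)² + 1/8·(x - 1)³.
With (x - 1) = 1/2: S(3/2) = -207/64.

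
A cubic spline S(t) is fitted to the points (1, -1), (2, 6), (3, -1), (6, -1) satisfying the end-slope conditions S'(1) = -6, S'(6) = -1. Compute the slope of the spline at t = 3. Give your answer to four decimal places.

Write m_i for S''(x_i). With h_i = 1, 1, 3 and divided differences Δ_i = 7, -7, 0, the continuity of S' gives the tridiagonal system
  1·m_0 + 4·m_1 + 1·m_2 = 6(Δ_1 - Δ_0) = -84
  1·m_1 + 8·m_2 + 3·m_3 = 6(Δ_2 - Δ_1) = 42
Clamped end conditions give two more equations: 2h_0·m_0 + h_0·m_1 = 6(Δ_0 - S'(1)) = 78 and h_2·m_2 + 2h_2·m_3 = 6(S'(6) - Δ_2) = -6.
Solving the tridiagonal system: m_0 = 1694/29, m_1 = -1126/29, m_2 = 374/29, m_3 = -216/29.
On [3, 6], S'(t) = b_2 + 2c_2·(t - 3) + 3d_2·(t - 3)² with b_2 = Δ_2 - h_2(2m_2 + m_3)/6 = -266/29, c_2 = m_2/2 = 187/29, d_2 = (m_3 - m_2)/(6h_2) = -295/261. So S'(3) = -266/29.

-9.1724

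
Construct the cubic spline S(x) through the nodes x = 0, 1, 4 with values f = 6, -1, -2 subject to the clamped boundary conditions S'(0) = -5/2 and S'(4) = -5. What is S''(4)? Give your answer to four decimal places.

-10.2917

Let σ_i = S''(x_i). Step sizes h_i = 1, 3; slopes of the chords Δ_i = (y_(i+1) - y_i)/h_i = -7, -1/3.
  1·σ_0 + 8·σ_1 + 3·σ_2 = 6(Δ_1 - Δ_0) = 40
Clamped end conditions give two more equations: 2h_0·σ_0 + h_0·σ_1 = 6(Δ_0 - S'(0)) = -27 and h_1·σ_1 + 2h_1·σ_2 = 6(S'(4) - Δ_1) = -28.
Hence σ_0 = -153/8, σ_1 = 45/4, σ_2 = -247/24.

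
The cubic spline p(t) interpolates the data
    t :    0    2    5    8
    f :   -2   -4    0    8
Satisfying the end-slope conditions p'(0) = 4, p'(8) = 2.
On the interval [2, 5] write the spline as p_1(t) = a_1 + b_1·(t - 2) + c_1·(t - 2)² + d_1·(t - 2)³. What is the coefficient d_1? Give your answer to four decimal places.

-0.1764

Let M_i = p''(x_i). Step sizes h_i = 2, 3, 3; slopes of the chords Δ_i = (y_(i+1) - y_i)/h_i = -1, 4/3, 8/3.
  2·M_0 + 10·M_1 + 3·M_2 = 6(Δ_1 - Δ_0) = 14
  3·M_1 + 12·M_2 + 3·M_3 = 6(Δ_2 - Δ_1) = 8
Clamped end conditions give two more equations: 2h_0·M_0 + h_0·M_1 = 6(Δ_0 - p'(0)) = -30 and h_2·M_2 + 2h_2·M_3 = 6(p'(8) - Δ_2) = -4.
Solving the tridiagonal system: M_0 = -173/19, M_1 = 61/19, M_2 = 2/57, M_3 = -13/19.
On [2, 5], with p_1(t) = a_1 + b_1·(t - 2) + c_1·(t - 2)² + d_1·(t - 2)³: c_1 = M_1/2 = 61/38, d_1 = (M_2 - M_1)/(6h_1) = -181/1026, b_1 = Δ_1 - h_1(2M_1 + M_2)/6 = -36/19.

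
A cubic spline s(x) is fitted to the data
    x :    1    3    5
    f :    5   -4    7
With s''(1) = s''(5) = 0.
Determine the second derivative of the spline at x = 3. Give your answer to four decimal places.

Write m_i for s''(x_i). With h_i = 2, 2 and divided differences Δ_i = -9/2, 11/2, the continuity of s' gives the tridiagonal system
  2·m_0 + 8·m_1 + 2·m_2 = 6(Δ_1 - Δ_0) = 60
Natural end conditions: m_0 = m_2 = 0.
Hence m_0 = 0, m_1 = 15/2, m_2 = 0.

7.5000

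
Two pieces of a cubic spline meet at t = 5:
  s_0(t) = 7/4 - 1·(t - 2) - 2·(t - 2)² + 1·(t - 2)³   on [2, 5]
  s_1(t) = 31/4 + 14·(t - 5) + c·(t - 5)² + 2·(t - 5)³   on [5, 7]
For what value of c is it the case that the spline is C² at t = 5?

7

s_0''(t) = -4 + 6·(t - 2), so s_0''(5) = 14. On the right, s_1''(5) = 2c, so c = 7.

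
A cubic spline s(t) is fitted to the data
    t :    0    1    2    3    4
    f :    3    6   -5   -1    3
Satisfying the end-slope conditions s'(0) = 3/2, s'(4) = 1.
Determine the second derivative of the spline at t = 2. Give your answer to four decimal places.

Put σ_i = s'' at the i-th knot. Here h = (1, 1, 1, 1) and Δ = (3, -11, 4, 4), so the interior equations h_(i-1)·σ_(i-1) + 2(h_(i-1)+h_i)·σ_i + h_i·σ_(i+1) = 6(Δ_i − Δ_(i-1)) read
  1·σ_0 + 4·σ_1 + 1·σ_2 = 6(Δ_1 - Δ_0) = -84
  1·σ_1 + 4·σ_2 + 1·σ_3 = 6(Δ_2 - Δ_1) = 90
  1·σ_2 + 4·σ_3 + 1·σ_4 = 6(Δ_3 - Δ_2) = 0
Clamped end conditions give two more equations: 2h_0·σ_0 + h_0·σ_1 = 6(Δ_0 - s'(0)) = 9 and h_3·σ_3 + 2h_3·σ_4 = 6(s'(4) - Δ_3) = -18.
Hence σ_0 = 1223/56, σ_1 = -971/28, σ_2 = 263/8, σ_3 = -191/28, σ_4 = -313/56.

32.8750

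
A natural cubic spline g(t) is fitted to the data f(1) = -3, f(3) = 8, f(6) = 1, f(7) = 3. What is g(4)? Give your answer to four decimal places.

6.7089

Put σ_i = g'' at the i-th knot. Here h = (2, 3, 1) and Δ = (11/2, -7/3, 2), so the interior equations h_(i-1)·σ_(i-1) + 2(h_(i-1)+h_i)·σ_i + h_i·σ_(i+1) = 6(Δ_i − Δ_(i-1)) read
  2·σ_0 + 10·σ_1 + 3·σ_2 = 6(Δ_1 - Δ_0) = -47
  3·σ_1 + 8·σ_2 + 1·σ_3 = 6(Δ_2 - Δ_1) = 26
Natural end conditions: σ_0 = σ_3 = 0.
Forward elimination and back-substitution give σ_0 = 0, σ_1 = -454/71, σ_2 = 401/71, σ_3 = 0.
On [3, 6], g(t) = 8 + 527/426·(t - 3) - 227/71·(t - 3)² + 95/142·(t - 3)³.
With (t - 3) = 1: g(4) = 1429/213.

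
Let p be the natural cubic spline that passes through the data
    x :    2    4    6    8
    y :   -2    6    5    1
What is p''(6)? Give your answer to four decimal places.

Put M_i = p'' at the i-th knot. Here h = (2, 2, 2) and Δ = (4, -1/2, -2), so the interior equations h_(i-1)·M_(i-1) + 2(h_(i-1)+h_i)·M_i + h_i·M_(i+1) = 6(Δ_i − Δ_(i-1)) read
  2·M_0 + 8·M_1 + 2·M_2 = 6(Δ_1 - Δ_0) = -27
  2·M_1 + 8·M_2 + 2·M_3 = 6(Δ_2 - Δ_1) = -9
Natural end conditions: M_0 = M_3 = 0.
Hence M_0 = 0, M_1 = -33/10, M_2 = -3/10, M_3 = 0.

-0.3000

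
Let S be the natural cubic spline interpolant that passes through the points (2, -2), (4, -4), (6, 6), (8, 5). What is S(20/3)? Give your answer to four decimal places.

Put M_i = S'' at the i-th knot. Here h = (2, 2, 2) and Δ = (-1, 5, -1/2), so the interior equations h_(i-1)·M_(i-1) + 2(h_(i-1)+h_i)·M_i + h_i·M_(i+1) = 6(Δ_i − Δ_(i-1)) read
  2·M_0 + 8·M_1 + 2·M_2 = 6(Δ_1 - Δ_0) = 36
  2·M_1 + 8·M_2 + 2·M_3 = 6(Δ_2 - Δ_1) = -33
Natural end conditions: M_0 = M_3 = 0.
Hence M_0 = 0, M_1 = 59/10, M_2 = -28/5, M_3 = 0.
On [6, 8], S(x) = 6 + 97/30·(x - 6) - 14/5·(x - 6)² + 7/15·(x - 6)³.
With (x - 6) = 2/3: S(20/3) = 571/81.

7.0494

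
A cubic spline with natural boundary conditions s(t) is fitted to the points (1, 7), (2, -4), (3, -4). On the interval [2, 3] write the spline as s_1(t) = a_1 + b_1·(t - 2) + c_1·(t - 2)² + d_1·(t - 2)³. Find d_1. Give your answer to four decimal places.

With m_i denoting the second derivative at x_i, h_i = 1, 1, and Δ_i = (y_(i+1) − y_i)/h_i = -11, 0:
  1·m_0 + 4·m_1 + 1·m_2 = 6(Δ_1 - Δ_0) = 66
Natural end conditions: m_0 = m_2 = 0.
Hence m_0 = 0, m_1 = 33/2, m_2 = 0.
On [2, 3], with s_1(t) = a_1 + b_1·(t - 2) + c_1·(t - 2)² + d_1·(t - 2)³: c_1 = m_1/2 = 33/4, d_1 = (m_2 - m_1)/(6h_1) = -11/4, b_1 = Δ_1 - h_1(2m_1 + m_2)/6 = -11/2.

-2.7500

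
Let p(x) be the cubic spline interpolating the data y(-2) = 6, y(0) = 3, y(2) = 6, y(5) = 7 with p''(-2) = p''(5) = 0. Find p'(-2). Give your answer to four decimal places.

With σ_i denoting the second derivative at x_i, h_i = 2, 2, 3, and Δ_i = (y_(i+1) − y_i)/h_i = -3/2, 3/2, 1/3:
  2·σ_0 + 8·σ_1 + 2·σ_2 = 6(Δ_1 - Δ_0) = 18
  2·σ_1 + 10·σ_2 + 3·σ_3 = 6(Δ_2 - Δ_1) = -7
Natural end conditions: σ_0 = σ_3 = 0.
Solving: σ_0 = 0, σ_1 = 97/38, σ_2 = -23/19, σ_3 = 0.
On [-2, 0], p'(x) = b_0 + 2c_0·(x + 2) + 3d_0·(x + 2)² with b_0 = Δ_0 - h_0(2σ_0 + σ_1)/6 = -134/57, c_0 = σ_0/2 = 0, d_0 = (σ_1 - σ_0)/(6h_0) = 97/456. So p'(-2) = -134/57.

-2.3509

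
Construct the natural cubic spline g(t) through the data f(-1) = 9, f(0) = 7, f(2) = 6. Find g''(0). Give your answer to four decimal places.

With m_i denoting the second derivative at x_i, h_i = 1, 2, and Δ_i = (y_(i+1) − y_i)/h_i = -2, -1/2:
  1·m_0 + 6·m_1 + 2·m_2 = 6(Δ_1 - Δ_0) = 9
Natural end conditions: m_0 = m_2 = 0.
Solving the tridiagonal system: m_0 = 0, m_1 = 3/2, m_2 = 0.

1.5000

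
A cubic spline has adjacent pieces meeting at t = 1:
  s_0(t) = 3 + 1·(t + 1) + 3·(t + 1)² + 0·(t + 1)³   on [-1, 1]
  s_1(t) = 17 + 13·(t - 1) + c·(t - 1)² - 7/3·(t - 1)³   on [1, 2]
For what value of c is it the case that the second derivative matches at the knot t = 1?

3

s_0''(t) = 6 + 0·(t + 1), so s_0''(1) = 6. On the right, s_1''(1) = 2c, so c = 3.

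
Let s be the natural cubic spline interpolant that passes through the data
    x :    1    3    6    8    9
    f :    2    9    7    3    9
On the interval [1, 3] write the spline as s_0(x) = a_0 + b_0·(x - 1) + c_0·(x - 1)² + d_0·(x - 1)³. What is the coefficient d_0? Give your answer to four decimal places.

Put M_i = s'' at the i-th knot. Here h = (2, 3, 2, 1) and Δ = (7/2, -2/3, -2, 6), so the interior equations h_(i-1)·M_(i-1) + 2(h_(i-1)+h_i)·M_i + h_i·M_(i+1) = 6(Δ_i − Δ_(i-1)) read
  2·M_0 + 10·M_1 + 3·M_2 = 6(Δ_1 - Δ_0) = -25
  3·M_1 + 10·M_2 + 2·M_3 = 6(Δ_2 - Δ_1) = -8
  2·M_2 + 6·M_3 + 1·M_4 = 6(Δ_3 - Δ_2) = 48
Natural end conditions: M_0 = M_4 = 0.
Hence M_0 = 0, M_1 = -44/23, M_2 = -45/23, M_3 = 199/23, M_4 = 0.
On [1, 3], with s_0(x) = a_0 + b_0·(x - 1) + c_0·(x - 1)² + d_0·(x - 1)³: c_0 = M_0/2 = 0, d_0 = (M_1 - M_0)/(6h_0) = -11/69, b_0 = Δ_0 - h_0(2M_0 + M_1)/6 = 571/138.

-0.1594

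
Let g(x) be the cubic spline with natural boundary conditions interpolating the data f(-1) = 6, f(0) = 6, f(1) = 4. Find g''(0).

-3

Let M_i = g''(x_i). Step sizes h_i = 1, 1; slopes of the chords Δ_i = (y_(i+1) - y_i)/h_i = 0, -2.
  1·M_0 + 4·M_1 + 1·M_2 = 6(Δ_1 - Δ_0) = -12
Natural end conditions: M_0 = M_2 = 0.
Forward elimination and back-substitution give M_0 = 0, M_1 = -3, M_2 = 0.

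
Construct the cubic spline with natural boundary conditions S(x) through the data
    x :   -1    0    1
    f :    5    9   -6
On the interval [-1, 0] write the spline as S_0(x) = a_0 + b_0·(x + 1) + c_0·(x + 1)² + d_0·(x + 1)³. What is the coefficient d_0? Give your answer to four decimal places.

With M_i denoting the second derivative at x_i, h_i = 1, 1, and Δ_i = (y_(i+1) − y_i)/h_i = 4, -15:
  1·M_0 + 4·M_1 + 1·M_2 = 6(Δ_1 - Δ_0) = -114
Natural end conditions: M_0 = M_2 = 0.
Forward elimination and back-substitution give M_0 = 0, M_1 = -57/2, M_2 = 0.
On [-1, 0], with S_0(x) = a_0 + b_0·(x + 1) + c_0·(x + 1)² + d_0·(x + 1)³: c_0 = M_0/2 = 0, d_0 = (M_1 - M_0)/(6h_0) = -19/4, b_0 = Δ_0 - h_0(2M_0 + M_1)/6 = 35/4.

-4.7500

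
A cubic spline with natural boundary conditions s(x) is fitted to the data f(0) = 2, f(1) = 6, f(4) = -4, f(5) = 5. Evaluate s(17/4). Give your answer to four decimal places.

Let σ_i = s''(x_i). Step sizes h_i = 1, 3, 1; slopes of the chords Δ_i = (y_(i+1) - y_i)/h_i = 4, -10/3, 9.
  1·σ_0 + 8·σ_1 + 3·σ_2 = 6(Δ_1 - Δ_0) = -44
  3·σ_1 + 8·σ_2 + 1·σ_3 = 6(Δ_2 - Δ_1) = 74
Natural end conditions: σ_0 = σ_3 = 0.
Hence σ_0 = 0, σ_1 = -574/55, σ_2 = 724/55, σ_3 = 0.
On [4, 5], s(x) = -4 + 761/165·(x - 4) + 362/55·(x - 4)² - 362/165·(x - 4)³.
With (x - 4) = 1/4: s(17/4) = -4347/1760.

-2.4699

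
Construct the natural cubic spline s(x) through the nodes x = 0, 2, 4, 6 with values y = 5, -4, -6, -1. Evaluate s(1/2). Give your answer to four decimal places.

With σ_i denoting the second derivative at x_i, h_i = 2, 2, 2, and Δ_i = (y_(i+1) − y_i)/h_i = -9/2, -1, 5/2:
  2·σ_0 + 8·σ_1 + 2·σ_2 = 6(Δ_1 - Δ_0) = 21
  2·σ_1 + 8·σ_2 + 2·σ_3 = 6(Δ_2 - Δ_1) = 21
Natural end conditions: σ_0 = σ_3 = 0.
Hence σ_0 = 0, σ_1 = 21/10, σ_2 = 21/10, σ_3 = 0.
On [0, 2], s(x) = 5 - 26/5·x + 0·x² + 7/40·x³.
With x = 1/2: s(1/2) = 155/64.

2.4219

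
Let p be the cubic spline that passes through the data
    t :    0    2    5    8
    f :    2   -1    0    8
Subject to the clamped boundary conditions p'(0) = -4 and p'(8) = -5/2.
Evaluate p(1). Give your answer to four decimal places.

Put m_i = p'' at the i-th knot. Here h = (2, 3, 3) and Δ = (-3/2, 1/3, 8/3), so the interior equations h_(i-1)·m_(i-1) + 2(h_(i-1)+h_i)·m_i + h_i·m_(i+1) = 6(Δ_i − Δ_(i-1)) read
  2·m_0 + 10·m_1 + 3·m_2 = 6(Δ_1 - Δ_0) = 11
  3·m_1 + 12·m_2 + 3·m_3 = 6(Δ_2 - Δ_1) = 14
Clamped end conditions give two more equations: 2h_0·m_0 + h_0·m_1 = 6(Δ_0 - p'(0)) = 15 and h_2·m_2 + 2h_2·m_3 = 6(p'(8) - Δ_2) = -31.
Hence m_0 = 77/19, m_1 = -23/38, m_2 = 170/57, m_3 = -253/38.
On [0, 2], p(t) = 2 - 4·t + 77/38·t² - 59/152·t³.
With t = 1: p(1) = -55/152.

-0.3618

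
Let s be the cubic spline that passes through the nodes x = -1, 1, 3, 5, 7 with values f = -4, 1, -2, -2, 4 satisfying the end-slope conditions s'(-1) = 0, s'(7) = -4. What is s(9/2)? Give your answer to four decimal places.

-3.3125

Let m_i = s''(x_i). Step sizes h_i = 2, 2, 2, 2; slopes of the chords Δ_i = (y_(i+1) - y_i)/h_i = 5/2, -3/2, 0, 3.
  2·m_0 + 8·m_1 + 2·m_2 = 6(Δ_1 - Δ_0) = -24
  2·m_1 + 8·m_2 + 2·m_3 = 6(Δ_2 - Δ_1) = 9
  2·m_2 + 8·m_3 + 2·m_4 = 6(Δ_3 - Δ_2) = 18
Clamped end conditions give two more equations: 2h_0·m_0 + h_0·m_1 = 6(Δ_0 - s'(-1)) = 15 and h_3·m_3 + 2h_3·m_4 = 6(s'(7) - Δ_3) = -42.
Forward elimination and back-substitution give m_0 = 43/7, m_1 = -67/14, m_2 = 1, m_3 = 37/7, m_4 = -92/7.
On [3, 5], s(x) = -2 - 17/7·(x - 3) + 1/2·(x - 3)² + 5/14·(x - 3)³.
With (x - 3) = 3/2: s(9/2) = -53/16.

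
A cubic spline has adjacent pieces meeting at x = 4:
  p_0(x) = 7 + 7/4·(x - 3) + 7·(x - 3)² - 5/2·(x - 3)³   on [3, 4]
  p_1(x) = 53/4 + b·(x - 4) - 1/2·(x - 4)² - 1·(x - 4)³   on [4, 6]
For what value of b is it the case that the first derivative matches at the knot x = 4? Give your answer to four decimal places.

8.2500

p_0'(x) = 7/4 + 14·(x - 3) - 15/2·(x - 3)², so p_0'(4) = 33/4. On the right, p_1'(4) = b, so b = 33/4.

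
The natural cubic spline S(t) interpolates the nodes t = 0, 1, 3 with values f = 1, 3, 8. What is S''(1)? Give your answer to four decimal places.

0.5000

Write M_i for S''(x_i). With h_i = 1, 2 and divided differences Δ_i = 2, 5/2, the continuity of S' gives the tridiagonal system
  1·M_0 + 6·M_1 + 2·M_2 = 6(Δ_1 - Δ_0) = 3
Natural end conditions: M_0 = M_2 = 0.
Solving: M_0 = 0, M_1 = 1/2, M_2 = 0.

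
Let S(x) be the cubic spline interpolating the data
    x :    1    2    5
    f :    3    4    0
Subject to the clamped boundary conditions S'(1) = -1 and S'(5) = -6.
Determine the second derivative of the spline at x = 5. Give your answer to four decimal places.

-4.1667

Put m_i = S'' at the i-th knot. Here h = (1, 3) and Δ = (1, -4/3), so the interior equations h_(i-1)·m_(i-1) + 2(h_(i-1)+h_i)·m_i + h_i·m_(i+1) = 6(Δ_i − Δ_(i-1)) read
  1·m_0 + 8·m_1 + 3·m_2 = 6(Δ_1 - Δ_0) = -14
Clamped end conditions give two more equations: 2h_0·m_0 + h_0·m_1 = 6(Δ_0 - S'(1)) = 12 and h_1·m_1 + 2h_1·m_2 = 6(S'(5) - Δ_1) = -28.
Solving the tridiagonal system: m_0 = 13/2, m_1 = -1, m_2 = -25/6.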